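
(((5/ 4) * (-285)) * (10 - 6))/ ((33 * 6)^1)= -475/ 66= -7.20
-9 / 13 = -0.69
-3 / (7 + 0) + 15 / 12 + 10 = 303 / 28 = 10.82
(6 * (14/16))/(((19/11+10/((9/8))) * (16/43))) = 89397/67264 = 1.33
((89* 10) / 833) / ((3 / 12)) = 3560 / 833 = 4.27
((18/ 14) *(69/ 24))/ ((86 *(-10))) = -207/ 48160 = -0.00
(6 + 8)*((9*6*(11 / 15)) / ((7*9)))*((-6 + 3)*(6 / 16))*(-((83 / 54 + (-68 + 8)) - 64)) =-1212.38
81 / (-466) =-0.17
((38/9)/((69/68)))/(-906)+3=842647/281313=3.00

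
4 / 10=2 / 5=0.40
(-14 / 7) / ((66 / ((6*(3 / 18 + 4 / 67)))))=-91 / 2211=-0.04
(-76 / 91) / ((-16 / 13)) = 19 / 28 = 0.68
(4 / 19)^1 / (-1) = -4 / 19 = -0.21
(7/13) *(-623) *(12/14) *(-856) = 3199728/13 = 246132.92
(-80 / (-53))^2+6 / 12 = 15609 / 5618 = 2.78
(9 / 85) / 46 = 9 / 3910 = 0.00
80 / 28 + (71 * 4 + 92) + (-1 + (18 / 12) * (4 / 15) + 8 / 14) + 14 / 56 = 53071 / 140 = 379.08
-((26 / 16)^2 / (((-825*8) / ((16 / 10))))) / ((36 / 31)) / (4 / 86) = 225277 / 19008000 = 0.01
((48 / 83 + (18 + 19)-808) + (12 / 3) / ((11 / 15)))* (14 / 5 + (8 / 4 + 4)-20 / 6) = -3818002 / 913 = -4181.82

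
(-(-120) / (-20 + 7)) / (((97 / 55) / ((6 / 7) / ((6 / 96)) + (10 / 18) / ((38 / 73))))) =-38925700 / 503139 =-77.37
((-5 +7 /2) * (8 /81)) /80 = -1 /540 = -0.00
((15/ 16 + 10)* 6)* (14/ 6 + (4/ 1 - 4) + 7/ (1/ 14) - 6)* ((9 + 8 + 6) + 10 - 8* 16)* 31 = -145851125/ 8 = -18231390.62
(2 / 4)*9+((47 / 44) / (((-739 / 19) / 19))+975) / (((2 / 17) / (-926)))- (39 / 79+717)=-19704554187071 / 2568764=-7670830.87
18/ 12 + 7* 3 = 45/ 2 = 22.50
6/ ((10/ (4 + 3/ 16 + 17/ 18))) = 739/ 240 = 3.08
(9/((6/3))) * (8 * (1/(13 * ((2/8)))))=11.08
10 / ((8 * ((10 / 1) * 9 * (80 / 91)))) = 91 / 5760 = 0.02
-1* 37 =-37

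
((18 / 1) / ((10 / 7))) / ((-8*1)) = -63 / 40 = -1.58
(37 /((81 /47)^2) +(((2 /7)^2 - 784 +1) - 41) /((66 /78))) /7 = -137.32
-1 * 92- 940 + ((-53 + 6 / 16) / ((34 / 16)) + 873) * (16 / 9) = 72824 / 153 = 475.97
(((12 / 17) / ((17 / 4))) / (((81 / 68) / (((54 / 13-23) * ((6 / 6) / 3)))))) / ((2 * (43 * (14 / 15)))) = -2800 / 256581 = -0.01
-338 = -338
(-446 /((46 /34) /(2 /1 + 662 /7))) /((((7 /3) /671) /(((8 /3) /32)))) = -859791218 /1127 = -762902.59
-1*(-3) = 3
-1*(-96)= 96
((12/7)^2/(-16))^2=81/2401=0.03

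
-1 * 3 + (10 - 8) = -1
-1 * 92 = -92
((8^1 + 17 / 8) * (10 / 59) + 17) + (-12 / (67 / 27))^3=-6698414693 / 70980068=-94.37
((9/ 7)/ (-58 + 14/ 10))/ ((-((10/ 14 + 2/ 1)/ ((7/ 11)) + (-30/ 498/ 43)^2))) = 1337464905/ 251133565514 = 0.01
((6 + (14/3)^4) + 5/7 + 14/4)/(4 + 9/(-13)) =146.47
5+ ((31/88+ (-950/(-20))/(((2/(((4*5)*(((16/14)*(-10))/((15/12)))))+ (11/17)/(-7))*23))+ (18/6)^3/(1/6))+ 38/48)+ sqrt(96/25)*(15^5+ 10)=3541525205/23902428+ 607508*sqrt(6)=1488232.78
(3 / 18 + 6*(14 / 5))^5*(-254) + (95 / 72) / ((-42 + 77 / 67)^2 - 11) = -807253714031377094323 / 2260443712500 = -357121794.08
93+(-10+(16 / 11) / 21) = 19189 / 231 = 83.07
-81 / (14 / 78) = -451.29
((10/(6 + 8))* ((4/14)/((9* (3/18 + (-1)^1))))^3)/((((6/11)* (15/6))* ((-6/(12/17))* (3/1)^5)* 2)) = 704/100425126375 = 0.00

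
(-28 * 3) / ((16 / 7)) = -36.75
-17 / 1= -17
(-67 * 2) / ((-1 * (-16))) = -67 / 8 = -8.38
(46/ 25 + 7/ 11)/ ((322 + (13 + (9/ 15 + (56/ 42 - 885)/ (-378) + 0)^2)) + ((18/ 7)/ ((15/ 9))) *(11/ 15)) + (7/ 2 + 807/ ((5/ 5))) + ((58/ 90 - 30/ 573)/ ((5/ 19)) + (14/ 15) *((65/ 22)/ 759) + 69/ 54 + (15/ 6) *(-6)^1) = 1059209871623556153749/ 1325605502292783525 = 799.04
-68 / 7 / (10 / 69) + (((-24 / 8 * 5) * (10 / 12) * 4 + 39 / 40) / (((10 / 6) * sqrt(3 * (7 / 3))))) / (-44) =-2346 / 35 + 5883 * sqrt(7) / 61600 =-66.78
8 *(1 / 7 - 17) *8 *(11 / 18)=-41536 / 63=-659.30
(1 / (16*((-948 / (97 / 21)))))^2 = 9409 / 101460086784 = 0.00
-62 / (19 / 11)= -682 / 19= -35.89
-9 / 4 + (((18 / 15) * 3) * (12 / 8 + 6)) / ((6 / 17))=297 / 4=74.25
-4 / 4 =-1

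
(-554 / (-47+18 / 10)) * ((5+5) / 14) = 6925 / 791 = 8.75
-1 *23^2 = -529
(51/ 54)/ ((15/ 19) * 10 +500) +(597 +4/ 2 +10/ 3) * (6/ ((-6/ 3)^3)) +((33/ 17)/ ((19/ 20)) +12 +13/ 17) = -6128641874/ 14026275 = -436.94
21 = 21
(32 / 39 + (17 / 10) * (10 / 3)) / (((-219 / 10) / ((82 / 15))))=-1.62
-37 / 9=-4.11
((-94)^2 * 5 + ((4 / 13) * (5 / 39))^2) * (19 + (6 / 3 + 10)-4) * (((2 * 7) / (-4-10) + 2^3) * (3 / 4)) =6262515.22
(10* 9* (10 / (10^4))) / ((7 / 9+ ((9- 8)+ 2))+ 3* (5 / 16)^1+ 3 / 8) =324 / 18325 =0.02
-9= -9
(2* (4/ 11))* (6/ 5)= 48/ 55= 0.87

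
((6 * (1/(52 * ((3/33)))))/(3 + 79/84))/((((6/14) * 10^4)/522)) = 422037/10757500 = 0.04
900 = 900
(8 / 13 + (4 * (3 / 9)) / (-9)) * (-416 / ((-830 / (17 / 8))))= 5576 / 11205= 0.50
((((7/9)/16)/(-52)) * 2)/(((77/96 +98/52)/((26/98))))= -13/70413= -0.00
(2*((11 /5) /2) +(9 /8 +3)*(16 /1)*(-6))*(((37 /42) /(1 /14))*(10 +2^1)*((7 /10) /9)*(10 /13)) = -2039884 /585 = -3486.98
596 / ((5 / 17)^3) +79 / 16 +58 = 46976243 / 2000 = 23488.12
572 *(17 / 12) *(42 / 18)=17017 / 9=1890.78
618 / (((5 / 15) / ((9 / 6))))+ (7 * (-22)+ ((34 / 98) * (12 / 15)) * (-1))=643547 / 245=2626.72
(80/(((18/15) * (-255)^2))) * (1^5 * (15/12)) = 10/7803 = 0.00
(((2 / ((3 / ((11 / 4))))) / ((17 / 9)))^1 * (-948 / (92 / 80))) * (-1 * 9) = 2815560 / 391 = 7200.92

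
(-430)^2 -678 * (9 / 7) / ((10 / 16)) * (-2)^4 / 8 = 182110.51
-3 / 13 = -0.23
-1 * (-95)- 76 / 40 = 93.10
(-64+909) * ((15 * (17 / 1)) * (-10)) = -2154750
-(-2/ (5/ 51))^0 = -1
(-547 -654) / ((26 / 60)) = -36030 / 13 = -2771.54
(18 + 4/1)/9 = 2.44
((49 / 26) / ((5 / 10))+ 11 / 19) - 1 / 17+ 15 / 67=1269722 / 281333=4.51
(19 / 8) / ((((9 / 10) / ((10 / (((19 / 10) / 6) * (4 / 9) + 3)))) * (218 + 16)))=2375 / 66144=0.04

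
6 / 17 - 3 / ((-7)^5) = 100893 / 285719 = 0.35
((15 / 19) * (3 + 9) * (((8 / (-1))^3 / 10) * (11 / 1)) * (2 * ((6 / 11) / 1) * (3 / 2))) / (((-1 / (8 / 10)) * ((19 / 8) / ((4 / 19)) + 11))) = 21233664 / 67735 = 313.48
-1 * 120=-120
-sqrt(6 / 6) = -1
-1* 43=-43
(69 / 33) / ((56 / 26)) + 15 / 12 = 171 / 77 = 2.22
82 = 82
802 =802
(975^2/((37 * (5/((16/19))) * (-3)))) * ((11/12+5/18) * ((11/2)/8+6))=-97196125/8436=-11521.59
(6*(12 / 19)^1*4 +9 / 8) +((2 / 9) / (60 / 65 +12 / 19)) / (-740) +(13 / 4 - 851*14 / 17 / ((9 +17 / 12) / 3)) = -182.30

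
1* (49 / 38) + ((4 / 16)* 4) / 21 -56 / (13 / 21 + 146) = 2346845 / 2457042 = 0.96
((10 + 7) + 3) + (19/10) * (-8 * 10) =-132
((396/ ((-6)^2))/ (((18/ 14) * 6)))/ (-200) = -77/ 10800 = -0.01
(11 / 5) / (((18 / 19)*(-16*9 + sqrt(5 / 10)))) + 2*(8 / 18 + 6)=24023084 / 1866195 - 209*sqrt(2) / 3732390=12.87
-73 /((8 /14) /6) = -1533 /2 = -766.50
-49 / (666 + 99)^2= -49 / 585225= -0.00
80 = 80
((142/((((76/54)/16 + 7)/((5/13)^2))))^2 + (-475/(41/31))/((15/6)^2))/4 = -33404299541269/2744780674961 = -12.17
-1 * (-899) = 899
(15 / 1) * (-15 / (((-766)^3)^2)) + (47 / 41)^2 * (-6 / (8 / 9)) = -3012118867719195665697 / 339578613861540652096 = -8.87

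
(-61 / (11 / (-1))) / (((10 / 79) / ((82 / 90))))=197579 / 4950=39.91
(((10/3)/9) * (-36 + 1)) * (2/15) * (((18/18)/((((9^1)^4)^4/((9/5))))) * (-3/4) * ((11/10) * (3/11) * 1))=7/18530201888518410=0.00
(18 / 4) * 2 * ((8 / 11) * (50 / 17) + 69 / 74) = 382527 / 13838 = 27.64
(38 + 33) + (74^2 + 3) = 5550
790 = 790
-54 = -54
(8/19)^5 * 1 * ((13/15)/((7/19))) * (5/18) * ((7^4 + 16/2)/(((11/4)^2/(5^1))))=13.77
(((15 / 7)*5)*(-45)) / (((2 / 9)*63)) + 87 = 5151 / 98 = 52.56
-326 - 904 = -1230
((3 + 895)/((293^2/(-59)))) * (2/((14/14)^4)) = -1.23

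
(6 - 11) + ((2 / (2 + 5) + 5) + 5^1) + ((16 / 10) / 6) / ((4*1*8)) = 4447 / 840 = 5.29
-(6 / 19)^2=-36 / 361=-0.10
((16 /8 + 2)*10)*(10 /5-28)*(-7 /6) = 3640 /3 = 1213.33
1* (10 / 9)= 10 / 9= 1.11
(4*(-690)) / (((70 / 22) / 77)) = -66792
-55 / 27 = -2.04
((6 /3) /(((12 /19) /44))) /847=38 /231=0.16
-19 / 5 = -3.80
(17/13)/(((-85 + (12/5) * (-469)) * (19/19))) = -85/78689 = -0.00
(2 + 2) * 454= 1816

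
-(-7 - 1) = 8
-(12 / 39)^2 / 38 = -8 / 3211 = -0.00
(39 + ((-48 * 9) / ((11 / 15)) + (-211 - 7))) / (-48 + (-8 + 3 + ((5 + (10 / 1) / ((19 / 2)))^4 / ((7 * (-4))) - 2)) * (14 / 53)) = 116714705674 / 9498684679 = 12.29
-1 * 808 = -808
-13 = -13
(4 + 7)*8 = 88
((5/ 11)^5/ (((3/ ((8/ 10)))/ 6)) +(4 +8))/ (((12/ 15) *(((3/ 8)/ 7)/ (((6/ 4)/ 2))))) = 33908210/ 161051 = 210.54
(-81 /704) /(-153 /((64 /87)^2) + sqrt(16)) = 5184 /12558403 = 0.00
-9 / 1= -9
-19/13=-1.46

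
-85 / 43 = -1.98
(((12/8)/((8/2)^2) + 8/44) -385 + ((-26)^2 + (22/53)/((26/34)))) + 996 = 1287.82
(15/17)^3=3375/4913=0.69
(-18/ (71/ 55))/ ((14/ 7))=-495/ 71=-6.97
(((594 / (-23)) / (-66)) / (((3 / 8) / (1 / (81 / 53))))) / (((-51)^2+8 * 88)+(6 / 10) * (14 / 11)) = 23320 / 112908357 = 0.00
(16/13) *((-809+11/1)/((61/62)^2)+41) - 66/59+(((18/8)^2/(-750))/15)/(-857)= -3632238078384149/3762898460000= -965.28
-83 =-83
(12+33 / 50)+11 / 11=683 / 50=13.66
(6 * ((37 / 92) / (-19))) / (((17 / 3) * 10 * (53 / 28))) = -2331 / 1968685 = -0.00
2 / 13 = 0.15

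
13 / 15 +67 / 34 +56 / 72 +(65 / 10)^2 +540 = 1792747 / 3060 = 585.87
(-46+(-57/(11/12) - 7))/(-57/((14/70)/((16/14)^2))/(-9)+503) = -0.21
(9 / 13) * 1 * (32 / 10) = 144 / 65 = 2.22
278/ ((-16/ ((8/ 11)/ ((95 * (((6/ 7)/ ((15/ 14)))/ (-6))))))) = 417/ 418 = 1.00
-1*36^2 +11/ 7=-9061/ 7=-1294.43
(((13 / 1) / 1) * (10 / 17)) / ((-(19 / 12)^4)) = -2695680 / 2215457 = -1.22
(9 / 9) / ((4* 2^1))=1 / 8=0.12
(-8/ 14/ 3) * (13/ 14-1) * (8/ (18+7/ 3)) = 0.01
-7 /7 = -1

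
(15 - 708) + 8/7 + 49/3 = -14186/21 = -675.52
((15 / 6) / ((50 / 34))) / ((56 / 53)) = 901 / 560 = 1.61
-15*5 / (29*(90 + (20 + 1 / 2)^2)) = -300 / 59189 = -0.01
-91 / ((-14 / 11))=143 / 2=71.50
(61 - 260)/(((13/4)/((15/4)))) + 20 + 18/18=-2712/13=-208.62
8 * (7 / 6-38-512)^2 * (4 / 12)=21687698 / 27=803248.07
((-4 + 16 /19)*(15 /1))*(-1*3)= 2700 /19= 142.11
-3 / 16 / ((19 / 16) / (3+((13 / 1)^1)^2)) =-516 / 19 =-27.16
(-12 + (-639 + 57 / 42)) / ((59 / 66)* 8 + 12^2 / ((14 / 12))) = -300135 / 60328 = -4.98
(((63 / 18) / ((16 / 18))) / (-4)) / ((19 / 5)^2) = -1575 / 23104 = -0.07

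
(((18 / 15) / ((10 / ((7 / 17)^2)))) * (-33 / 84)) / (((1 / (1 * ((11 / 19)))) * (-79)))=2541 / 43378900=0.00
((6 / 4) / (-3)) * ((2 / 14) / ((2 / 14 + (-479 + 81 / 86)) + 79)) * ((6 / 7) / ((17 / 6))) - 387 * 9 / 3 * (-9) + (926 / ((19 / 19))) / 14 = 33388491438 / 3175277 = 10515.14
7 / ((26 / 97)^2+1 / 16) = 1053808 / 20225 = 52.10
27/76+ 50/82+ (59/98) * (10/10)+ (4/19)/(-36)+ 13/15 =16681421/6870780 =2.43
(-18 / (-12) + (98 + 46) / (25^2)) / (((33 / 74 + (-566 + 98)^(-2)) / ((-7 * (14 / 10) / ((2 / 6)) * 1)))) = -1288360166184 / 11293540625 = -114.08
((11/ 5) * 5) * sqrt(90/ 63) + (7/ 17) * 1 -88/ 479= 1857/ 8143 + 11 * sqrt(70)/ 7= 13.38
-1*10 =-10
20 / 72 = 5 / 18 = 0.28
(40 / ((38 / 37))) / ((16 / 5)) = 925 / 76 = 12.17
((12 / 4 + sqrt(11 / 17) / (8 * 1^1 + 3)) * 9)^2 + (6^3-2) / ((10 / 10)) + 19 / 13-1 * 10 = 486 * sqrt(187) / 187 + 2272729 / 2431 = 970.43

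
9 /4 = 2.25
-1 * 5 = -5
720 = 720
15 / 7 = 2.14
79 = 79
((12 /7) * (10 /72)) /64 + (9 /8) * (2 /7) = 437 /1344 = 0.33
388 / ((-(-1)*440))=97 / 110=0.88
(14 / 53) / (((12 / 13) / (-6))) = -91 / 53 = -1.72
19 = 19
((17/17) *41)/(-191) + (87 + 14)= 19250/191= 100.79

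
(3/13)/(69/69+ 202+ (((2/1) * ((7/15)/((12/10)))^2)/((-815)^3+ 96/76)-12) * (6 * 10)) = -833127452181/1866483202157197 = -0.00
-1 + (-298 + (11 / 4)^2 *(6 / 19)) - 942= -188269 / 152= -1238.61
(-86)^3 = -636056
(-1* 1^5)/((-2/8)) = 4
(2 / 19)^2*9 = 36 / 361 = 0.10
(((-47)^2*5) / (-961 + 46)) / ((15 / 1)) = -2209 / 2745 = -0.80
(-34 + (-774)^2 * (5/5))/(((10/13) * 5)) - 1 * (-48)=3894973/25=155798.92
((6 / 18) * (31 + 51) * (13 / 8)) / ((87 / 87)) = 44.42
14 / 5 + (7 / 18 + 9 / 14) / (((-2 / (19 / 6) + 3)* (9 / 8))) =81322 / 25515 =3.19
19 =19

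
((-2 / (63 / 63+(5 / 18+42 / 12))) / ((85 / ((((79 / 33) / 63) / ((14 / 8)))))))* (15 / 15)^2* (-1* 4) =2528 / 5910135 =0.00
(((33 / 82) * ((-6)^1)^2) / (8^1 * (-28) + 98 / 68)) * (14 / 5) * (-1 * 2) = 80784 / 221605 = 0.36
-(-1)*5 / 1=5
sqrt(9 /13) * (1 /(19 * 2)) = 3 * sqrt(13) /494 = 0.02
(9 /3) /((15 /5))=1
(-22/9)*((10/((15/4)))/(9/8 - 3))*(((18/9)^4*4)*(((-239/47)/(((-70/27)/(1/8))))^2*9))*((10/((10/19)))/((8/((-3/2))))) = -5802008454/13530125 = -428.82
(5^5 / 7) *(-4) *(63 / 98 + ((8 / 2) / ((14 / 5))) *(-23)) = 2818750 / 49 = 57525.51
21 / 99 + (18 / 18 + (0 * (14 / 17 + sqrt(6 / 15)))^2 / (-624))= 40 / 33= 1.21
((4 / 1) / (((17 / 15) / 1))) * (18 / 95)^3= 69984 / 2915075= 0.02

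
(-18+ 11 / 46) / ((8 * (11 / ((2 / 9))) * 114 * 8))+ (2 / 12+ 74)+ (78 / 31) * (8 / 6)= 2101250699 / 27105408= 77.52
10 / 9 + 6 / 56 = 307 / 252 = 1.22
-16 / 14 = -1.14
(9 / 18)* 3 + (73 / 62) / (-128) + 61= 495927 / 7936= 62.49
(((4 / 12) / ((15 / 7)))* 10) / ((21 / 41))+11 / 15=509 / 135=3.77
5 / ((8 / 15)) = 75 / 8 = 9.38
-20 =-20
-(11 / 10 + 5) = -61 / 10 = -6.10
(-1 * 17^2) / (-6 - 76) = 289 / 82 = 3.52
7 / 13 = 0.54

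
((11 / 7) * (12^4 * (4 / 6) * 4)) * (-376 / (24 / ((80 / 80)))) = -9529344 / 7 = -1361334.86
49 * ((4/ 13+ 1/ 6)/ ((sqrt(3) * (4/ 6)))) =20.13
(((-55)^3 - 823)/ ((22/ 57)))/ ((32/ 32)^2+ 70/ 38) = -30179239/ 198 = -152420.40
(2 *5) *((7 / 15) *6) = 28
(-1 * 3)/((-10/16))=24/5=4.80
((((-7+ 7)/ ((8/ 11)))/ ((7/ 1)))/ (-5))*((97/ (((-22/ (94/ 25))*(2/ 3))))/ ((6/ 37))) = 0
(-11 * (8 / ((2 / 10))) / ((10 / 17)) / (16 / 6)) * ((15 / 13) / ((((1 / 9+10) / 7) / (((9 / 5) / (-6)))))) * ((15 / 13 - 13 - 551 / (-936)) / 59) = -53201313 / 4147936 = -12.83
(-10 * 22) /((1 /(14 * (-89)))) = 274120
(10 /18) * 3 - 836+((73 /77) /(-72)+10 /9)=-513273 /616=-833.24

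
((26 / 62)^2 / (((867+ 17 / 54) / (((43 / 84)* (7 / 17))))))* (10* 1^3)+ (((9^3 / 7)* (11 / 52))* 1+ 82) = 5794760794385 / 55702439156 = 104.03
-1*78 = -78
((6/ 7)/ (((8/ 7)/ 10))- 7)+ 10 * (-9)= -179/ 2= -89.50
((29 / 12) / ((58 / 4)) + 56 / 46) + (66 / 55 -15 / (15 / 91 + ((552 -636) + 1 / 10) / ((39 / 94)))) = 126472462 / 47576535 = 2.66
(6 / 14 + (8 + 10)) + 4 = 157 / 7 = 22.43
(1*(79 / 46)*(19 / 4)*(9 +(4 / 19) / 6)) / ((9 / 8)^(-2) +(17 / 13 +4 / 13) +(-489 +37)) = -14280435 / 87109832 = -0.16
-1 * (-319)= 319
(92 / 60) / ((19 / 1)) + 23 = 6578 / 285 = 23.08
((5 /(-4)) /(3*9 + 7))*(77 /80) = -77 /2176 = -0.04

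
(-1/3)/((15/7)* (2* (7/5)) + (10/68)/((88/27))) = -2992/54261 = -0.06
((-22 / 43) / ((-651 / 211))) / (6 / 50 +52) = 116050 / 36474879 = 0.00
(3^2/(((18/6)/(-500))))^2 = 2250000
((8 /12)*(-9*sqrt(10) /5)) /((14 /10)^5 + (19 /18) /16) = -1080000*sqrt(10) /4899791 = -0.70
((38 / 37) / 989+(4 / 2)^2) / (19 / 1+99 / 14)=409948 / 2671289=0.15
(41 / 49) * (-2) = -82 / 49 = -1.67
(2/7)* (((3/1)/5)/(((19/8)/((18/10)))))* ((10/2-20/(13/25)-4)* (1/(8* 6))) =-4383/43225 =-0.10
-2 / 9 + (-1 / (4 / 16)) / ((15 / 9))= -118 / 45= -2.62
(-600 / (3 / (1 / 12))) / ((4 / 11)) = -275 / 6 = -45.83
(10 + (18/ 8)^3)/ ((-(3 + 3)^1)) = -1369/ 384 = -3.57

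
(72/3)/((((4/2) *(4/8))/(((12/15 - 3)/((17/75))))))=-232.94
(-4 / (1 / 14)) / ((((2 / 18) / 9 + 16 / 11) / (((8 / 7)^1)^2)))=-456192 / 9149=-49.86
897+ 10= 907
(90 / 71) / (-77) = -90 / 5467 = -0.02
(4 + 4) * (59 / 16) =59 / 2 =29.50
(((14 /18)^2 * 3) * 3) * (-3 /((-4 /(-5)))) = -245 /12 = -20.42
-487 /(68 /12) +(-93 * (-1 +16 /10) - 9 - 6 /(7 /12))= -95811 /595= -161.03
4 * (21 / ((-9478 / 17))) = -102 / 677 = -0.15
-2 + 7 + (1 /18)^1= 91 /18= 5.06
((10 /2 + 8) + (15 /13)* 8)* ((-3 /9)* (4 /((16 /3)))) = -289 /52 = -5.56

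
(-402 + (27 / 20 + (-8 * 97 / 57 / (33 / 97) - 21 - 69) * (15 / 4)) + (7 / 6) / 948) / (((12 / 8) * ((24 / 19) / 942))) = -828881493563 / 1877040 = -441589.68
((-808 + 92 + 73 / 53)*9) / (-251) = 340875 / 13303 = 25.62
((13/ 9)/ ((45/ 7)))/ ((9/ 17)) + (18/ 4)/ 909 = 316139/ 736290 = 0.43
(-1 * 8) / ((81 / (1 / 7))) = -8 / 567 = -0.01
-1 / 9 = -0.11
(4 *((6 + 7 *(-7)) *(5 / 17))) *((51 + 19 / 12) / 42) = -135665 / 2142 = -63.34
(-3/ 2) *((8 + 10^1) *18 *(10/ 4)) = -1215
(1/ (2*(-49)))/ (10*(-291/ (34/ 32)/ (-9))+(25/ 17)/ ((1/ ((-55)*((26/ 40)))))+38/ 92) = -2346/ 57972047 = -0.00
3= 3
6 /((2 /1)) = 3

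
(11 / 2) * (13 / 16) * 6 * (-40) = -2145 / 2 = -1072.50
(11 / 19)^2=121 / 361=0.34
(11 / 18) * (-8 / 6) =-22 / 27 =-0.81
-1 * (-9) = 9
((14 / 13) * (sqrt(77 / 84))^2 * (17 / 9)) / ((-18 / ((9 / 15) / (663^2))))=-77 / 544548420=-0.00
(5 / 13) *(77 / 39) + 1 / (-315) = 40256 / 53235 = 0.76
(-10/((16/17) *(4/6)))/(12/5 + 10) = -1275/992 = -1.29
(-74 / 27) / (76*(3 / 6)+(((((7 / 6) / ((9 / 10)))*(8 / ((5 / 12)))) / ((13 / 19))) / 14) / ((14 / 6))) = -3367 / 48051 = -0.07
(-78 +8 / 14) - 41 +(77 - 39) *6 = 767 / 7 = 109.57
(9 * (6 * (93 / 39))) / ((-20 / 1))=-837 / 130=-6.44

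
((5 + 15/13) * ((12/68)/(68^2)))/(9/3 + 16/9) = 135/2746367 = 0.00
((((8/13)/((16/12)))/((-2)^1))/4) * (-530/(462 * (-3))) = -265/12012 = -0.02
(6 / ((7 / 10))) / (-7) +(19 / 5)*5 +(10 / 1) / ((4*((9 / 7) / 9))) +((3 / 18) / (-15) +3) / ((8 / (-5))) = 235723 / 7056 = 33.41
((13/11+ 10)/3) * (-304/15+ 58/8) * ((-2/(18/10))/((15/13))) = 37843/810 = 46.72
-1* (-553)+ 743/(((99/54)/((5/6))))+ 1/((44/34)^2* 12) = 890.78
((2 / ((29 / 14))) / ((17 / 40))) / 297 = 1120 / 146421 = 0.01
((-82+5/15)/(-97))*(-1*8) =-1960/291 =-6.74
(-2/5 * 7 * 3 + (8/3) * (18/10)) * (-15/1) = 54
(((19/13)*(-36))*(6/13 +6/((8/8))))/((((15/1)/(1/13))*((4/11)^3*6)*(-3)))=177023/87880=2.01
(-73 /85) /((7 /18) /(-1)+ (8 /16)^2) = 2628 /425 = 6.18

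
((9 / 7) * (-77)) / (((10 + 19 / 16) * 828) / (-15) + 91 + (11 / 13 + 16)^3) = -4350060 / 186932573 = -0.02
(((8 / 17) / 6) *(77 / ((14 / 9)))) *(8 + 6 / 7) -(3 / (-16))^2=1046481 / 30464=34.35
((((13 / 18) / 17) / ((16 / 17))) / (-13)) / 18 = -1 / 5184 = -0.00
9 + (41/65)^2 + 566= 575.40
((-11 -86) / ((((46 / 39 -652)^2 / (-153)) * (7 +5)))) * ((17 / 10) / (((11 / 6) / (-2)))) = -383743737 / 70867051640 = -0.01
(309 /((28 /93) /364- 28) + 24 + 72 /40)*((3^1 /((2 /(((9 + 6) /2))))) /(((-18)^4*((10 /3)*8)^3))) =416479 /4991533056000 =0.00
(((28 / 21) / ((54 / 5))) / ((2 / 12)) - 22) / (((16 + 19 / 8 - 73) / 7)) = 32144 / 11799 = 2.72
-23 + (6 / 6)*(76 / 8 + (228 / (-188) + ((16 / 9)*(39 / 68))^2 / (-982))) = -1766343941 / 120046554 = -14.71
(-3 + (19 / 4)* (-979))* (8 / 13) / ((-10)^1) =18613 / 65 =286.35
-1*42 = -42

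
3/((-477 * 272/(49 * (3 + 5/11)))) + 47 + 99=34727213/237864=146.00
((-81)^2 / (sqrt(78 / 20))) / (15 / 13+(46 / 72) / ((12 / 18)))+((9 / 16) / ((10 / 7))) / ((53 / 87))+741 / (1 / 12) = 52488 * sqrt(390) / 659+75409641 / 8480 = 10465.57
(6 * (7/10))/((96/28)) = 49/40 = 1.22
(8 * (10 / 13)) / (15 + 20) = 16 / 91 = 0.18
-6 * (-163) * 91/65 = 6846/5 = 1369.20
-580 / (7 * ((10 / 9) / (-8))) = 4176 / 7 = 596.57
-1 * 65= -65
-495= -495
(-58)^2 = 3364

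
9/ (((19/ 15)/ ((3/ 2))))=405/ 38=10.66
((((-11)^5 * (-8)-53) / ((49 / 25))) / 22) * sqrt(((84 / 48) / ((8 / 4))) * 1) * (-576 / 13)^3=-769401483264000 * sqrt(14) / 1184183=-2431074203.27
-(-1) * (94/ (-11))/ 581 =-94/ 6391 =-0.01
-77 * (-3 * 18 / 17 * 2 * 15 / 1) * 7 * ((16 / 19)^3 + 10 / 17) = 120692685960 / 1982251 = 60886.68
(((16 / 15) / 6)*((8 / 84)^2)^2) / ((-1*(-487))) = 128 / 4262051115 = 0.00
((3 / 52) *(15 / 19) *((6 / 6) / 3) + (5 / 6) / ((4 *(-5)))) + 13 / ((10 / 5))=38375 / 5928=6.47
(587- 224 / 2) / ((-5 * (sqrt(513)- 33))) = 95 * sqrt(57) / 192 + 1045 / 192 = 9.18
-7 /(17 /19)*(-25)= 3325 /17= 195.59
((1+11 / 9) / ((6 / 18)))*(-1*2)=-40 / 3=-13.33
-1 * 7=-7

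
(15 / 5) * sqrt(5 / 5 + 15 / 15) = 3 * sqrt(2) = 4.24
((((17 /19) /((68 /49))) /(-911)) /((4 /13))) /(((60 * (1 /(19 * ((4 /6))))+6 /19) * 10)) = -637 /13992960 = -0.00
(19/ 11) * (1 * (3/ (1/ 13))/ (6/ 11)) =247/ 2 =123.50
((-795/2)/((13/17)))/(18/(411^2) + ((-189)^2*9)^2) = -253663035/50436706303985326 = -0.00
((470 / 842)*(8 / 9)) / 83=1880 / 314487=0.01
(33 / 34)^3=35937 / 39304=0.91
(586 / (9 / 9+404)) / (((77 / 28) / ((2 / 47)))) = 0.02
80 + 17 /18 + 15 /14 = 5167 /63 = 82.02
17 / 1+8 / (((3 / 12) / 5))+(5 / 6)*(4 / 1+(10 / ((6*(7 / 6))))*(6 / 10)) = 3802 / 21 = 181.05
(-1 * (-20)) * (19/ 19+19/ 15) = 136/ 3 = 45.33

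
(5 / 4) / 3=5 / 12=0.42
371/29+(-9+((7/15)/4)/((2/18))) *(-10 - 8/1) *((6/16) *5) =281.11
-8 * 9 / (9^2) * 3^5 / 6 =-36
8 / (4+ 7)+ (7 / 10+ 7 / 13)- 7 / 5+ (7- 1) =9389 / 1430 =6.57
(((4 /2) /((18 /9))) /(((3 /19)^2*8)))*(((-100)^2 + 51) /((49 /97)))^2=1984927094.41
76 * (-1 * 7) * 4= -2128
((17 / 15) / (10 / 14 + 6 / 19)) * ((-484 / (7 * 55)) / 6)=-7106 / 30825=-0.23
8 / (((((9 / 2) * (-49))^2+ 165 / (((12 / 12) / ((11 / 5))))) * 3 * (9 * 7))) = 32 / 37031337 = 0.00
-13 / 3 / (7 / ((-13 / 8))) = 169 / 168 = 1.01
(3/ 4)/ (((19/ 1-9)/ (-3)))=-9/ 40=-0.22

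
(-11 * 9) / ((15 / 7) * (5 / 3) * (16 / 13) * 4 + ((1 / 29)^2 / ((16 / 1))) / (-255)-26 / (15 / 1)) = -30912401520 / 4948820677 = -6.25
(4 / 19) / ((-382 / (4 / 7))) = -8 / 25403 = -0.00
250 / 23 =10.87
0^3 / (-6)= 0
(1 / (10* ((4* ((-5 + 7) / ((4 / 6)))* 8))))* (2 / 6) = 1 / 2880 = 0.00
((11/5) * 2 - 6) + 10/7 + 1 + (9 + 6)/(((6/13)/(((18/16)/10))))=5023/1120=4.48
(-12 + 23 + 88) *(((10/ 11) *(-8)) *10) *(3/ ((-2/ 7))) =75600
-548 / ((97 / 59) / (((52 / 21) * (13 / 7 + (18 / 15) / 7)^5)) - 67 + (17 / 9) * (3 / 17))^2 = -151118371787366663570388783168 / 1224904789703461100734190475625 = -0.12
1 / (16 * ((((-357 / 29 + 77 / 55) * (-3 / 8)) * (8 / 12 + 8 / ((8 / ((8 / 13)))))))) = 377 / 31640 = 0.01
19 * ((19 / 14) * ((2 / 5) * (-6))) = -2166 / 35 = -61.89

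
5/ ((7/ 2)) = 10/ 7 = 1.43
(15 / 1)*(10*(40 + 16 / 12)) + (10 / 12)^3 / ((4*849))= 4547923325 / 733536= 6200.00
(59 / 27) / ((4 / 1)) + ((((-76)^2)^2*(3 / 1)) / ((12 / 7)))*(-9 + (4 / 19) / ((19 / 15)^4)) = -1068434405023 / 2052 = -520679534.61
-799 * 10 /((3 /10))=-79900 /3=-26633.33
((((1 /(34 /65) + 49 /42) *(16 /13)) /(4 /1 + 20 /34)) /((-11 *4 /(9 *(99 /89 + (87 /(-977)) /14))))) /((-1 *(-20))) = -211381503 /22630387780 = -0.01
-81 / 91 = -0.89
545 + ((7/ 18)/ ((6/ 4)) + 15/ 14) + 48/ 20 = 1037101/ 1890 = 548.73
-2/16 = -1/8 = -0.12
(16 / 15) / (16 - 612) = -4 / 2235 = -0.00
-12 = -12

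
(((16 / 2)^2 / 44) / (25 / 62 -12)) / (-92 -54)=496 / 577357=0.00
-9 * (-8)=72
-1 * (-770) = 770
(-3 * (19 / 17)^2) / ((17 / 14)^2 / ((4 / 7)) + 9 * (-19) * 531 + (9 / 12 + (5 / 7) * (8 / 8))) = 40432 / 979638617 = 0.00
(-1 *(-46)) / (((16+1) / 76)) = 3496 / 17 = 205.65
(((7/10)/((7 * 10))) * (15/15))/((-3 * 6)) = -1/1800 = -0.00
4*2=8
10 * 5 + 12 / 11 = 562 / 11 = 51.09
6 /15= 2 /5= 0.40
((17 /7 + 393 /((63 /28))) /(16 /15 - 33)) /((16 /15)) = -278925 /53648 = -5.20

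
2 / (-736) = -1 / 368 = -0.00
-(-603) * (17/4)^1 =10251/4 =2562.75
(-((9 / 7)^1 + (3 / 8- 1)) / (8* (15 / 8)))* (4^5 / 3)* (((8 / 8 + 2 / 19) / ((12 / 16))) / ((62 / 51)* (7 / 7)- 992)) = 161024 / 7200525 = 0.02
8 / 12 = 2 / 3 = 0.67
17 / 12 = 1.42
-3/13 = -0.23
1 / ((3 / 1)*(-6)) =-1 / 18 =-0.06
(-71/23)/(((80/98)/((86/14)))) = -21371/920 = -23.23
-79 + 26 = -53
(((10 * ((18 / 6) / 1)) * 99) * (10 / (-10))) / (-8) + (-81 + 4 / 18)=10457 / 36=290.47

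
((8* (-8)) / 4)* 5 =-80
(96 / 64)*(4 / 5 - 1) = -3 / 10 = -0.30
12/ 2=6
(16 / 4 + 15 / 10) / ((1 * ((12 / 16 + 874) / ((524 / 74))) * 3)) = 0.01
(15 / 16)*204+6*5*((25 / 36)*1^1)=2545 / 12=212.08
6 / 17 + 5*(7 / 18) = 703 / 306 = 2.30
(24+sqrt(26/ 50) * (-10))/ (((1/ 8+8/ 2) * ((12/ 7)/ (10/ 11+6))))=8512/ 363 - 2128 * sqrt(13)/ 1089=16.40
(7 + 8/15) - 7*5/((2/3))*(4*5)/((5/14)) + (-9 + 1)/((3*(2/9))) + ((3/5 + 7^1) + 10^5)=1455947/15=97063.13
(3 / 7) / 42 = 1 / 98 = 0.01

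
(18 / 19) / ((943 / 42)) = 756 / 17917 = 0.04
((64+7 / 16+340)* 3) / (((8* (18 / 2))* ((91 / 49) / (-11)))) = -166089 / 1664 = -99.81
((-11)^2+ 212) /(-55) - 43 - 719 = -42243 /55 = -768.05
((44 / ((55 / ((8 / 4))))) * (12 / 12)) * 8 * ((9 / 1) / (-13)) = -576 / 65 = -8.86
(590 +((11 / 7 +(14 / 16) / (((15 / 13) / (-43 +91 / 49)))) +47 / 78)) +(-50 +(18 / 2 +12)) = 1452289 / 2730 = 531.97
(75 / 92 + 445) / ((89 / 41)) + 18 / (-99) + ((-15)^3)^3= -3462516473706111 / 90068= -38443359169.81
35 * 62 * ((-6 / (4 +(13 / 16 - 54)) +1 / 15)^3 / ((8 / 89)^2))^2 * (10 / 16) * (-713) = -1184215094511536248196677505329529 / 1773682491929320224368640000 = -667659.01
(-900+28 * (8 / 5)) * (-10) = 8552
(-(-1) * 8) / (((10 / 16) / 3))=38.40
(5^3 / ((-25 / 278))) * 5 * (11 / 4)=-38225 / 2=-19112.50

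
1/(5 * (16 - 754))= -1/3690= -0.00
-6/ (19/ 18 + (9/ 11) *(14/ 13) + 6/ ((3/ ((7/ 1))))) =-0.38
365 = 365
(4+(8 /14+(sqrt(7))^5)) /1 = 32 /7+49 * sqrt(7) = 134.21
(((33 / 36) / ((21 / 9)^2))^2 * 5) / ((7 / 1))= 5445 / 268912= 0.02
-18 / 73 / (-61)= 18 / 4453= 0.00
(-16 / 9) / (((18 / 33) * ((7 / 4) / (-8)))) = 2816 / 189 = 14.90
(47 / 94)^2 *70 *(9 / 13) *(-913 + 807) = -1284.23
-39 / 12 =-13 / 4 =-3.25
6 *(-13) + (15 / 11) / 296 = -78.00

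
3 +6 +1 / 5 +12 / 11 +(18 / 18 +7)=1006 / 55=18.29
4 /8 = 0.50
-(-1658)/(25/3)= 4974/25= 198.96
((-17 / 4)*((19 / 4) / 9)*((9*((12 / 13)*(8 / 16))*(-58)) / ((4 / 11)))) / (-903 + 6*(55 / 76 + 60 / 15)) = -1957703 / 1152216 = -1.70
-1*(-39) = 39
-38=-38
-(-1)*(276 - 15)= 261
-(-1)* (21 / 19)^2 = 441 / 361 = 1.22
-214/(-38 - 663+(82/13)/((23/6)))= 0.31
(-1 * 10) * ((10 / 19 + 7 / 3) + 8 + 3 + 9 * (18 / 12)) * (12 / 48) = -68.40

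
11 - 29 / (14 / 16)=-155 / 7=-22.14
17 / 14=1.21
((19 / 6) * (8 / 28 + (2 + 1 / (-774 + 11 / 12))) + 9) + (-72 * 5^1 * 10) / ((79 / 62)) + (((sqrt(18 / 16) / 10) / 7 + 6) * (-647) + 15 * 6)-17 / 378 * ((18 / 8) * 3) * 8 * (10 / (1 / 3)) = -6683.74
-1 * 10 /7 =-10 /7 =-1.43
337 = 337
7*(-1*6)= -42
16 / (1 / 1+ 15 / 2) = 32 / 17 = 1.88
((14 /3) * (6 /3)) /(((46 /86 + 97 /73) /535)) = 4702222 /1755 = 2679.33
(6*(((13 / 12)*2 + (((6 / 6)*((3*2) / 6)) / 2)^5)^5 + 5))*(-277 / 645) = -127141846829887 / 876525649920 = -145.05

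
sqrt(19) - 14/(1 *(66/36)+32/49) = -4116/731+sqrt(19) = -1.27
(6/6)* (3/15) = 1/5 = 0.20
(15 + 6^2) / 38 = 51 / 38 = 1.34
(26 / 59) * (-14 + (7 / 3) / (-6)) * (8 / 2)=-13468 / 531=-25.36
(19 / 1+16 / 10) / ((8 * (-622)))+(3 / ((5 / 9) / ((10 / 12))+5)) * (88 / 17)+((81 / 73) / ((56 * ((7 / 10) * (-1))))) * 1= 69650145461 / 25719774640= 2.71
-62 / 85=-0.73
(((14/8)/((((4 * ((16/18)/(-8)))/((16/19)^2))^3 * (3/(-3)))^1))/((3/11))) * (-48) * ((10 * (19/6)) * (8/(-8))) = 98099527680/2476099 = 39618.58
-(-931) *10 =9310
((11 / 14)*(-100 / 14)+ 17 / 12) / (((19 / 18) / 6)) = -22203 / 931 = -23.85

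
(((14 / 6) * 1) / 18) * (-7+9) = 7 / 27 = 0.26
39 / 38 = 1.03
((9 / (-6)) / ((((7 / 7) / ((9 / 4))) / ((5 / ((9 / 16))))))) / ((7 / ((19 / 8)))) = -285 / 28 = -10.18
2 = 2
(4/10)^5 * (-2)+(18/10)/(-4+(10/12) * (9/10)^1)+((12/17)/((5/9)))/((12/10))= 334606/690625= 0.48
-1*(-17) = 17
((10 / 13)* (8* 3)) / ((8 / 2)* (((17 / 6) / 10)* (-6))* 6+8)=-300 / 533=-0.56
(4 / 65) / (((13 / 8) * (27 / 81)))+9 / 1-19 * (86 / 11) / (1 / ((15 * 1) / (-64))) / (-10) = 3350409 / 594880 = 5.63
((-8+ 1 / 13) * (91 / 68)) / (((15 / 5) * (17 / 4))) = -721 / 867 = -0.83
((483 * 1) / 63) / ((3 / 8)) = 184 / 9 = 20.44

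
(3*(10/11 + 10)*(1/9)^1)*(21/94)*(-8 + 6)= -1.62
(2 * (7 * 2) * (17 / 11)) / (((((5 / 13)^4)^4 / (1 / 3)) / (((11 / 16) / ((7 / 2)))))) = 11312082356114057297 / 915527343750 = 12355810.49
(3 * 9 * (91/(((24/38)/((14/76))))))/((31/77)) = 441441/248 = 1780.00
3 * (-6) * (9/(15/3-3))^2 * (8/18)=-162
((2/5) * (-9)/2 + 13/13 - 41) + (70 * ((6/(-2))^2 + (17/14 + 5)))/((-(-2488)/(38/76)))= -1034659/24880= -41.59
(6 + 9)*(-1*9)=-135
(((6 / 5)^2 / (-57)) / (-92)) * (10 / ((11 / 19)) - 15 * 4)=-282 / 24035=-0.01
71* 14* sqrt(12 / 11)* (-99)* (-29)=2980669.73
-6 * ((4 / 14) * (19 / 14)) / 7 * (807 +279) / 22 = -61902 / 3773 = -16.41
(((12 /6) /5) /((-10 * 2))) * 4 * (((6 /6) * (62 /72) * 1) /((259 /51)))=-527 /38850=-0.01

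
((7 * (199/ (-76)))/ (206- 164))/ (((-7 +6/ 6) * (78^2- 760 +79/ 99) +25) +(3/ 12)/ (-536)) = 586652/ 42914765587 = 0.00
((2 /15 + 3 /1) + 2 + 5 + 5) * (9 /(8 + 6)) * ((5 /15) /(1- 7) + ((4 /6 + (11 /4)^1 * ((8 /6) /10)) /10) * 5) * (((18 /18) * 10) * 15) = 18841 /28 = 672.89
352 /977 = 0.36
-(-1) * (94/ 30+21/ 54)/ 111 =317/ 9990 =0.03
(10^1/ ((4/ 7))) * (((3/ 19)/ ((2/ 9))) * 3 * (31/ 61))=87885/ 4636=18.96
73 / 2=36.50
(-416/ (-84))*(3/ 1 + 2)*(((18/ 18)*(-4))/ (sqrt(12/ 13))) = -1040*sqrt(39)/ 63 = -103.09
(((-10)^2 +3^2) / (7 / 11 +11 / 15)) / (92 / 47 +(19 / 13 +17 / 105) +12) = 104893425 / 20537072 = 5.11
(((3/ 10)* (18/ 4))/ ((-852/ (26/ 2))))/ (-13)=9/ 5680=0.00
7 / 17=0.41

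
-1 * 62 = -62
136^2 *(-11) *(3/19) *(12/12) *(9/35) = -5493312/665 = -8260.62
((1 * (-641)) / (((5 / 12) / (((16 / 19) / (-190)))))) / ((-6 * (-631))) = 10256 / 5694775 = 0.00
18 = 18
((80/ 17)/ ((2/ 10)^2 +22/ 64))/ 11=64000/ 57409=1.11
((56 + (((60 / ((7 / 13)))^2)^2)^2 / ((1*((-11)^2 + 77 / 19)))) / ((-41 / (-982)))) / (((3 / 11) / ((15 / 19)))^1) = 59174985944938619986512560 / 4490779979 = 13176995137070958.24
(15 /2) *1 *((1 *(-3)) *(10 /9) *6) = -150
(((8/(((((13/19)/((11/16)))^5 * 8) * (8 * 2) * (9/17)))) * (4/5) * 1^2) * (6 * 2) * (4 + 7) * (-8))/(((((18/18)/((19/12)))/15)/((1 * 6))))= -1416859015834097/97332232192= -14556.94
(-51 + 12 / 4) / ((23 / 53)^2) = -134832 / 529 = -254.88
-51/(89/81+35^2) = -0.04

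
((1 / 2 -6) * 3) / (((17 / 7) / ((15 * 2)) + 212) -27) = -3465 / 38867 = -0.09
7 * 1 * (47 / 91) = 47 / 13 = 3.62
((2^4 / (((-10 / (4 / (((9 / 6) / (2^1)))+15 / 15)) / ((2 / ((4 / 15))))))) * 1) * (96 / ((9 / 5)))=-4053.33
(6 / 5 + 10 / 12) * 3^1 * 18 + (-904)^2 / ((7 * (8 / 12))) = 6132963 / 35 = 175227.51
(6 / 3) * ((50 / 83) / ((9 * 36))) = 25 / 6723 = 0.00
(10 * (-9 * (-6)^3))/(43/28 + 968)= 181440/9049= 20.05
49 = 49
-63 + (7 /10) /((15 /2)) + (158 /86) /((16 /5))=-3216359 /51600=-62.33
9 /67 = 0.13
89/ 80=1.11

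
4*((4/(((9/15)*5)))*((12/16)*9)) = 36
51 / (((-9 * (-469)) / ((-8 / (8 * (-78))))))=17 / 109746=0.00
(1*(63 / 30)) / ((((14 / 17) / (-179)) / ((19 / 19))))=-9129 / 20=-456.45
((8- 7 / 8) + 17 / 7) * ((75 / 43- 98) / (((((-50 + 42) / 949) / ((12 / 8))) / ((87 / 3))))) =182824617495 / 38528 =4745240.28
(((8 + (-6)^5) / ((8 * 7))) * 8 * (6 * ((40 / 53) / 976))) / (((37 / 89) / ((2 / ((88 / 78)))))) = -21.95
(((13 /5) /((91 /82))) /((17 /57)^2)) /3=88806 /10115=8.78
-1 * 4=-4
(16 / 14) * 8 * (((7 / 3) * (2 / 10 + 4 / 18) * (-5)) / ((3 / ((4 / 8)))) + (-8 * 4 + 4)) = -21344 / 81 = -263.51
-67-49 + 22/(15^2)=-115.90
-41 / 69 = -0.59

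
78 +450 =528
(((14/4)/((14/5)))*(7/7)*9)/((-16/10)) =-225/32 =-7.03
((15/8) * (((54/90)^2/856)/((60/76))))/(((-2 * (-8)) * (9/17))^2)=5491/394444800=0.00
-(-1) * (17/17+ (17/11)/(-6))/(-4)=-49/264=-0.19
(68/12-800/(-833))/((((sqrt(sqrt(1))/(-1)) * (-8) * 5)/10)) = 16561/9996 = 1.66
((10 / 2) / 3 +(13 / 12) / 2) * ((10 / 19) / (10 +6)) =265 / 3648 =0.07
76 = 76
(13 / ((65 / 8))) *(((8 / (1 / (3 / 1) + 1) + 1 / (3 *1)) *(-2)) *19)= -5776 / 15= -385.07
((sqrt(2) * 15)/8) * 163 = 2445 * sqrt(2)/8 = 432.22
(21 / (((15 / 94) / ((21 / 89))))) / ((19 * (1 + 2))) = 4606 / 8455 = 0.54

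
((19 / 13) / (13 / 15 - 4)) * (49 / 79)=-13965 / 48269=-0.29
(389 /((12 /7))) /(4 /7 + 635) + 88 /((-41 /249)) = -1169056355 /2188908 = -534.08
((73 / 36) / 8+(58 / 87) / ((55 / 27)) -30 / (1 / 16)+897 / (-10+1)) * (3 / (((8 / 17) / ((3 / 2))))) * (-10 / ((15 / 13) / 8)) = 2027171341 / 5280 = 383933.97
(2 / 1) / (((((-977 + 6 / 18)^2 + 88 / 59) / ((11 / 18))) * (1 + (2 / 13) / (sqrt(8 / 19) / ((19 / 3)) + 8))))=480909 * sqrt(38) / 9757350336889988 + 6133167469 / 4878675168444994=0.00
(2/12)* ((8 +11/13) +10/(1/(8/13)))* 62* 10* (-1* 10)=-15500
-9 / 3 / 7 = -3 / 7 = -0.43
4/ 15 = 0.27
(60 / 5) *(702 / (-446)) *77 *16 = -5189184 / 223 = -23269.88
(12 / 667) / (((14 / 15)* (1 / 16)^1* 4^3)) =45 / 9338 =0.00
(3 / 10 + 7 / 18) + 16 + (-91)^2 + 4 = 373576 / 45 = 8301.69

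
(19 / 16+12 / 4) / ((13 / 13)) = 67 / 16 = 4.19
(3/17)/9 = 0.02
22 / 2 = 11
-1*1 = -1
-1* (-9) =9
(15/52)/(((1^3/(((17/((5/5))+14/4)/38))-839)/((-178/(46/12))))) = 54735/3420859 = 0.02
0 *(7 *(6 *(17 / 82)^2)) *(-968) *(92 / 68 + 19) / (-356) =0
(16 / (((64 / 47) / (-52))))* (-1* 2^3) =4888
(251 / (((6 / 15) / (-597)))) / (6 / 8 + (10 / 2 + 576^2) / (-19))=28470930 / 1327067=21.45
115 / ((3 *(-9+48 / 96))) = -230 / 51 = -4.51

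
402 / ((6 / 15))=1005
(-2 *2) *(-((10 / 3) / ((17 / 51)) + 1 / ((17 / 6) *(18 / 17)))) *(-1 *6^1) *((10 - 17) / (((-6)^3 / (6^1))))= -434 / 9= -48.22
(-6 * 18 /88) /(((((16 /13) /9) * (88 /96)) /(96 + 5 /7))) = -6415929 /6776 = -946.86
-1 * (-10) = 10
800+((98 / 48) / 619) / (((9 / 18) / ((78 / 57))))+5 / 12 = 112965679 / 141132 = 800.43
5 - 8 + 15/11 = -18/11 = -1.64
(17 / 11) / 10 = 0.15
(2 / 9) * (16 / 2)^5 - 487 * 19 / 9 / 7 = 149833 / 21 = 7134.90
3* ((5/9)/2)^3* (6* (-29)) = -3625/324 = -11.19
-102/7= -14.57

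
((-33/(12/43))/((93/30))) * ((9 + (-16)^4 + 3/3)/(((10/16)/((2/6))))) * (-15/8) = 77508145/31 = 2500262.74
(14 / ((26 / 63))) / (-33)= -147 / 143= -1.03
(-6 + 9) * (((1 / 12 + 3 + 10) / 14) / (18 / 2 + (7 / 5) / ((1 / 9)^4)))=785 / 2574432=0.00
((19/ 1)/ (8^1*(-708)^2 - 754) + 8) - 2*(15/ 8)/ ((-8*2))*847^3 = 18272011310409511/ 128299456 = 142416904.02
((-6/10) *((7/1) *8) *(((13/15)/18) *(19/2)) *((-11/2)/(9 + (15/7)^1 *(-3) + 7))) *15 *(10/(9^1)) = 266266/1809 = 147.19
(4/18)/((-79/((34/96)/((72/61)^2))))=-63257/88459776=-0.00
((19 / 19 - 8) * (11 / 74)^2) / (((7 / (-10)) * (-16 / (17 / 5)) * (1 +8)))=-2057 / 394272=-0.01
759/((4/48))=9108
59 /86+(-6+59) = 4617 /86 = 53.69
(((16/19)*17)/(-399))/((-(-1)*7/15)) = -1360/17689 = -0.08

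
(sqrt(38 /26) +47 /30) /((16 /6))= 3 *sqrt(247) /104 +47 /80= 1.04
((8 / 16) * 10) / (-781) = -5 / 781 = -0.01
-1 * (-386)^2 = -148996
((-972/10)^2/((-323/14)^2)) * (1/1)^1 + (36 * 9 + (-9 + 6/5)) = 871015161/2608225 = 333.95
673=673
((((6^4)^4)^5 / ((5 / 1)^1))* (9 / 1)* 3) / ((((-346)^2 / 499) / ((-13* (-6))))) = 46946038634519461626188800447151611382829037283186315564021434023936 / 149645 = 313716052220384654523631300000000000000000000000000000000000000.00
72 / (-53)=-72 / 53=-1.36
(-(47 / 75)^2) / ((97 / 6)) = -4418 / 181875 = -0.02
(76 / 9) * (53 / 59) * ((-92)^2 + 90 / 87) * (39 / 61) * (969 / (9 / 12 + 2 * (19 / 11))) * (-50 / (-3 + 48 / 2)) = -22527545.69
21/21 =1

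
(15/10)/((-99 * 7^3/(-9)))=3/7546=0.00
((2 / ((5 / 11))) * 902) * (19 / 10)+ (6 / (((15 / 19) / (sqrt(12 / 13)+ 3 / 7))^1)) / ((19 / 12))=48 * sqrt(39) / 65+ 1319986 / 175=7547.39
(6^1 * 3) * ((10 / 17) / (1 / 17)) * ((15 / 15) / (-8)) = -45 / 2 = -22.50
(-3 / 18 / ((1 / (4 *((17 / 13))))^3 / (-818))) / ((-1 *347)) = -128602688 / 2287077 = -56.23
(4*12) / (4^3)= 3 / 4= 0.75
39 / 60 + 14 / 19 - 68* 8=-206193 / 380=-542.61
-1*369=-369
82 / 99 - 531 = -52487 / 99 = -530.17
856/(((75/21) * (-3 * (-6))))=2996/225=13.32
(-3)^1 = -3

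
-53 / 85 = -0.62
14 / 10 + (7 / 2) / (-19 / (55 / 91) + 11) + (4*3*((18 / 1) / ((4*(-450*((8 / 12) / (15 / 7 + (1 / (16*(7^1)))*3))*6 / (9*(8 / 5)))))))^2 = 29014603601 / 13769000000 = 2.11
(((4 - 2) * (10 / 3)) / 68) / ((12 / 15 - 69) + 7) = -25 / 15606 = -0.00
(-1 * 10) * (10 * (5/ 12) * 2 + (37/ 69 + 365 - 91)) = -65060/ 23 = -2828.70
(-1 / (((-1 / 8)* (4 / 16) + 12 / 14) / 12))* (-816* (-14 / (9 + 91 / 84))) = -368492544 / 22385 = -16461.58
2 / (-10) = -1 / 5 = -0.20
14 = 14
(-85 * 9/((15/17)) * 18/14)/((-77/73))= 569619/539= 1056.81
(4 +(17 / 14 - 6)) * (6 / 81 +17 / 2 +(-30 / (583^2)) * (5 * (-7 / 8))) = -314751389 / 46719288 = -6.74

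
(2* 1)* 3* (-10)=-60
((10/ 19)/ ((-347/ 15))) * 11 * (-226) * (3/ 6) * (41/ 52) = 3822225/ 171418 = 22.30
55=55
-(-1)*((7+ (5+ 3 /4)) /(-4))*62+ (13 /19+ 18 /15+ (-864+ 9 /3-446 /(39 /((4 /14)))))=-219930499 /207480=-1060.01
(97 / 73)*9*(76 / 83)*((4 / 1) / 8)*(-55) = -301.13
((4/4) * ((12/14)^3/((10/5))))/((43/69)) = 7452/14749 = 0.51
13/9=1.44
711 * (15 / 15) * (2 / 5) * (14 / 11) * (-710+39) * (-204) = 247735152 / 5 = 49547030.40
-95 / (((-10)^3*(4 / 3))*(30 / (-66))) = -627 / 4000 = -0.16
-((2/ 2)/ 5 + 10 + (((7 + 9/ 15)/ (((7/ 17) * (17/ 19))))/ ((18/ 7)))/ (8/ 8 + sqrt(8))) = -2852/ 315 - 722 * sqrt(2)/ 315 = -12.30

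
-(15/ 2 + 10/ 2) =-25/ 2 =-12.50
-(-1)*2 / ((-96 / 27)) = -9 / 16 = -0.56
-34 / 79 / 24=-17 / 948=-0.02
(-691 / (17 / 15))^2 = 107433225 / 289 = 371741.26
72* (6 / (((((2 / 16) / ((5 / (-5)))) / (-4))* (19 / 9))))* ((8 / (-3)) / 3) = -110592 / 19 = -5820.63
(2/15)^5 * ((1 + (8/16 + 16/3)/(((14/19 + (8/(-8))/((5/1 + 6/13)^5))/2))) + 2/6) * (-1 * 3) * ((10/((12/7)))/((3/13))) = -0.05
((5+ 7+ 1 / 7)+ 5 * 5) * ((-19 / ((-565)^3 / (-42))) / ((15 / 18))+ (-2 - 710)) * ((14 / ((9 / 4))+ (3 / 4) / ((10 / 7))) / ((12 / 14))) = -5068812428598919 / 24348886875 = -208174.30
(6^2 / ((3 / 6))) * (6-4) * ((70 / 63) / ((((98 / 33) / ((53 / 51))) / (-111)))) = -5177040 / 833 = -6214.93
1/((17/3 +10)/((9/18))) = 0.03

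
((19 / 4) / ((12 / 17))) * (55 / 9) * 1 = 17765 / 432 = 41.12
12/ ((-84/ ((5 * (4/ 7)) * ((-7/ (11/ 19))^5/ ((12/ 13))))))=55204627205/ 483153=114259.10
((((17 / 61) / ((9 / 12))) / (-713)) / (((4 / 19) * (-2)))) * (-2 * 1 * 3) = -323 / 43493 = -0.01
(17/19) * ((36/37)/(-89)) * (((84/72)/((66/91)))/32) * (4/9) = -10829/49553064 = -0.00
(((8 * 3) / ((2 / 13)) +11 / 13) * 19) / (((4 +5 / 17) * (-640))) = -658597 / 607360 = -1.08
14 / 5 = 2.80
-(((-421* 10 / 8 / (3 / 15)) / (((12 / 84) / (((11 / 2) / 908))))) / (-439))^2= -656788680625 / 10169057698816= -0.06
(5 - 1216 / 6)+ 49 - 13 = -485 / 3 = -161.67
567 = 567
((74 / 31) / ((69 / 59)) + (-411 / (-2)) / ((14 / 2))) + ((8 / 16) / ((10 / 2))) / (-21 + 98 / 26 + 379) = 11055121972 / 352090095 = 31.40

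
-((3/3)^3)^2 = -1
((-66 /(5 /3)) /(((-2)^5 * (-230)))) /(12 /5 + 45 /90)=-99 /53360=-0.00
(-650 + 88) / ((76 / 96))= -709.89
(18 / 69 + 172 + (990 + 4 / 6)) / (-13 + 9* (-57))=-40121 / 18147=-2.21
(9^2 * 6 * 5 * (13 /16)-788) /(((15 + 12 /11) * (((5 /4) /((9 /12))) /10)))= 104401 /236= 442.38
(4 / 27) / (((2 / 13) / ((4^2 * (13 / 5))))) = 5408 / 135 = 40.06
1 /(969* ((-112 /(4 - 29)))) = 25 /108528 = 0.00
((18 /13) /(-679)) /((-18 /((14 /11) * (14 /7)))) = 4 /13871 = 0.00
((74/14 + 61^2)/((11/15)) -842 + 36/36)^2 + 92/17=1812272098621/100793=17980138.49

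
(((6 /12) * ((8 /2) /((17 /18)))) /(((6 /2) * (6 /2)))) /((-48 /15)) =-0.07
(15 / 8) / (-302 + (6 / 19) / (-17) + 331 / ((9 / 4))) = -43605 / 3602528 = -0.01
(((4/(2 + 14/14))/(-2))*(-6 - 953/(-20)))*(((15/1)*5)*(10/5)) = -4165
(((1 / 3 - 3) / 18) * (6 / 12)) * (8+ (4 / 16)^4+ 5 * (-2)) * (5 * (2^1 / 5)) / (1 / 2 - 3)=-511 / 4320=-0.12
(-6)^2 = 36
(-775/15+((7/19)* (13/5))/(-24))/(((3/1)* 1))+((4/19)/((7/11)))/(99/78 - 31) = -70924449/4112360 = -17.25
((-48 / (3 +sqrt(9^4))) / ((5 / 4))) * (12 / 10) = -96 / 175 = -0.55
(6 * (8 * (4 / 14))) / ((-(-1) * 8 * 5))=12 / 35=0.34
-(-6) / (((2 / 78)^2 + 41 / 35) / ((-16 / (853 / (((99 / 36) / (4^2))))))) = -1756755 / 106447576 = -0.02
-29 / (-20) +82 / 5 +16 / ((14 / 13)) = 4579 / 140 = 32.71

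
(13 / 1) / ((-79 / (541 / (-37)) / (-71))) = -499343 / 2923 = -170.83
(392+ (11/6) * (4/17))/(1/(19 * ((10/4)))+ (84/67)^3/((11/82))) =3145173431345/117906414123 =26.68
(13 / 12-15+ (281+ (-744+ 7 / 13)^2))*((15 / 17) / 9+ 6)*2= 348782875295 / 51714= 6744457.50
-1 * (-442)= 442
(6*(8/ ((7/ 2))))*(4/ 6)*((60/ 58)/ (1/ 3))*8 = 46080/ 203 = 227.00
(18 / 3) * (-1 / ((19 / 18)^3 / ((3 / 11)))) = -104976 / 75449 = -1.39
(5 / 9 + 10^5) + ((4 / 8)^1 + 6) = 1800127 / 18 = 100007.06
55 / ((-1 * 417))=-55 / 417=-0.13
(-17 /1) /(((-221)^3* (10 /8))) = 4 /3174665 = 0.00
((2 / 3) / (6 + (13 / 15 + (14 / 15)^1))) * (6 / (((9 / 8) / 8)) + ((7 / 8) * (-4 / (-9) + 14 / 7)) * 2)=325 / 81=4.01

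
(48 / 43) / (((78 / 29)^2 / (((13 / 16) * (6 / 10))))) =841 / 11180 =0.08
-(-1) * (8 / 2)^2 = 16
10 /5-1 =1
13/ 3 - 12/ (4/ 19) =-52.67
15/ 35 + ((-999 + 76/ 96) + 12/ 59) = -9887977/ 9912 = -997.58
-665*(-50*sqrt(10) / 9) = 33250*sqrt(10) / 9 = 11682.86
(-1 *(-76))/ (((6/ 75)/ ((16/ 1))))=15200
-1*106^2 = -11236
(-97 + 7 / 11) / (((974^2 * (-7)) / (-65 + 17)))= -12720 / 18262013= -0.00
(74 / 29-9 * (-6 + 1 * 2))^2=1249924 / 841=1486.24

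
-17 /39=-0.44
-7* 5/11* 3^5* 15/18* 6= -42525/11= -3865.91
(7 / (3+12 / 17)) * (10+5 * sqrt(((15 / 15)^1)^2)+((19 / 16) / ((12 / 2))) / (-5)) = 122077 / 4320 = 28.26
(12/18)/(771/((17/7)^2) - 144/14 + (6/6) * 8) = 4046/779487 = 0.01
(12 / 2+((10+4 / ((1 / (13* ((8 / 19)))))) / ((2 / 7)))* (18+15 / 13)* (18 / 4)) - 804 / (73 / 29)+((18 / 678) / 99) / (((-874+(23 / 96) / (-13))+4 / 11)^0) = 9308.39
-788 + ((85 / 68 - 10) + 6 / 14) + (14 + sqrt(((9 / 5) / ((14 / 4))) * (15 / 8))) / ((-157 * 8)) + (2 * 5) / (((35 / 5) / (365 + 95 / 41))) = -24475499 / 90118 - 3 * sqrt(21) / 17584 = -271.59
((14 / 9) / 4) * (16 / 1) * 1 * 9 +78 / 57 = 1090 / 19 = 57.37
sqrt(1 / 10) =sqrt(10) / 10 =0.32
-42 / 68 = -21 / 34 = -0.62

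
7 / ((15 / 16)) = 112 / 15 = 7.47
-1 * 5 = -5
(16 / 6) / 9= 8 / 27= 0.30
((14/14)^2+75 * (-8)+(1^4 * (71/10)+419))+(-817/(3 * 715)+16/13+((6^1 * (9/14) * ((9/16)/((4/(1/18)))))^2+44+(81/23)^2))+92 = -4308211250699/182191865856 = -23.65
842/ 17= 49.53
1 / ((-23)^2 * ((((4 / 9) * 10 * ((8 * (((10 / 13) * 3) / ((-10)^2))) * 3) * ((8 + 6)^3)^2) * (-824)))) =-13 / 105027027976192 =-0.00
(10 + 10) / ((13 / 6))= 120 / 13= 9.23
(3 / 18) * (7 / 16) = 7 / 96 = 0.07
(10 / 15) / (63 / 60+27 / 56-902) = -560 / 756393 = -0.00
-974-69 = -1043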